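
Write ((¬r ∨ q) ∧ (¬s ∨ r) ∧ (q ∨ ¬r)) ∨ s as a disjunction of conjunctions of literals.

((¬r ∨ q) ∧ (¬s ∨ r) ∧ (q ∨ ¬r)) ∨ s
⇔ (¬r ∧ ¬s ∧ q) ∨ (¬r ∧ ¬s ∧ ¬r) ∨ (¬r ∧ r ∧ q) ∨ (¬r ∧ r ∧ ¬r) ∨ (q ∧ ¬s ∧ q) ∨ (q ∧ ¬s ∧ ¬r) ∨ (q ∧ r ∧ q) ∨ (q ∧ r ∧ ¬r) ∨ s
⇔ (¬r ∧ ¬s) ∨ (q ∧ ¬s) ∨ (q ∧ r) ∨ s

(¬r ∧ ¬s) ∨ (q ∧ ¬s) ∨ (q ∧ r) ∨ s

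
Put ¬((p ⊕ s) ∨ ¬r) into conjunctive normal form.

(¬p ∨ s) ∧ (¬s ∨ p) ∧ r

¬((p ⊕ s) ∨ ¬r)
≡ ¬(((p ∨ s) ∧ ¬(p ∧ s)) ∨ ¬r)   [expand ⊕]
≡ ¬((p ∨ s) ∧ ¬(p ∧ s)) ∧ ¬¬r   [De Morgan]
≡ (¬(p ∨ s) ∨ ¬¬(p ∧ s)) ∧ ¬¬r   [De Morgan]
≡ ((¬p ∧ ¬s) ∨ ¬¬(p ∧ s)) ∧ ¬¬r   [De Morgan]
≡ ((¬p ∧ ¬s) ∨ (p ∧ s)) ∧ ¬¬r   [double negation]
≡ ((¬p ∧ ¬s) ∨ (p ∧ s)) ∧ r   [double negation]
≡ (¬p ∨ p) ∧ (¬p ∨ s) ∧ (¬s ∨ p) ∧ (¬s ∨ s) ∧ r   [distribute ∨ over ∧]
≡ (¬p ∨ s) ∧ (¬s ∨ p) ∧ r   [simplify]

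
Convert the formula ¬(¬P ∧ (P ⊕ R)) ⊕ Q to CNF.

(P ∨ ¬R ∨ Q) ∧ (¬P ∨ ¬Q) ∧ (P ∨ R ∨ ¬Q)

¬(¬P ∧ (P ⊕ R)) ⊕ Q
= (¬(¬P ∧ (P ⊕ R)) ∨ Q) ∧ ¬(¬(¬P ∧ (P ⊕ R)) ∧ Q)
= (¬(¬P ∧ (P ∨ R) ∧ ¬(P ∧ R)) ∨ Q) ∧ ¬(¬(¬P ∧ (P ⊕ R)) ∧ Q)
= (¬(¬P ∧ (P ∨ R) ∧ ¬(P ∧ R)) ∨ Q) ∧ ¬(¬(¬P ∧ (P ∨ R) ∧ ¬(P ∧ R)) ∧ Q)
= (¬¬P ∨ ¬(P ∨ R) ∨ ¬¬(P ∧ R) ∨ Q) ∧ ¬(¬(¬P ∧ (P ∨ R) ∧ ¬(P ∧ R)) ∧ Q)
= (P ∨ ¬(P ∨ R) ∨ ¬¬(P ∧ R) ∨ Q) ∧ ¬(¬(¬P ∧ (P ∨ R) ∧ ¬(P ∧ R)) ∧ Q)
= (P ∨ (¬P ∧ ¬R) ∨ ¬¬(P ∧ R) ∨ Q) ∧ ¬(¬(¬P ∧ (P ∨ R) ∧ ¬(P ∧ R)) ∧ Q)
= (P ∨ (¬P ∧ ¬R) ∨ (P ∧ R) ∨ Q) ∧ ¬(¬(¬P ∧ (P ∨ R) ∧ ¬(P ∧ R)) ∧ Q)
= (P ∨ (¬P ∧ ¬R) ∨ (P ∧ R) ∨ Q) ∧ (¬¬(¬P ∧ (P ∨ R) ∧ ¬(P ∧ R)) ∨ ¬Q)
= (P ∨ (¬P ∧ ¬R) ∨ (P ∧ R) ∨ Q) ∧ ((¬P ∧ (P ∨ R) ∧ ¬(P ∧ R)) ∨ ¬Q)
= (P ∨ (¬P ∧ ¬R) ∨ (P ∧ R) ∨ Q) ∧ ((¬P ∧ (P ∨ R) ∧ (¬P ∨ ¬R)) ∨ ¬Q)
= (P ∨ ¬P ∨ P ∨ Q) ∧ (P ∨ ¬P ∨ R ∨ Q) ∧ (P ∨ ¬R ∨ P ∨ Q) ∧ (P ∨ ¬R ∨ R ∨ Q) ∧ (¬P ∨ ¬Q) ∧ (P ∨ R ∨ ¬Q) ∧ (¬P ∨ ¬R ∨ ¬Q)
= (P ∨ ¬R ∨ Q) ∧ (¬P ∨ ¬Q) ∧ (P ∨ R ∨ ¬Q)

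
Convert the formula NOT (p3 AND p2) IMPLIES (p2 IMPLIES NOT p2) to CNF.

NOT (p3 AND p2) IMPLIES (p2 IMPLIES NOT p2)
⇔ NOT NOT (p3 AND p2) OR (p2 IMPLIES NOT p2)   [eliminate IMPLIES]
⇔ NOT NOT (p3 AND p2) OR NOT p2 OR NOT p2   [eliminate IMPLIES]
⇔ (p3 AND p2) OR NOT p2 OR NOT p2   [double negation]
⇔ (p3 OR NOT p2 OR NOT p2) AND (p2 OR NOT p2 OR NOT p2)   [distribute OR over AND]
⇔ p3 OR NOT p2   [simplify]

p3 OR NOT p2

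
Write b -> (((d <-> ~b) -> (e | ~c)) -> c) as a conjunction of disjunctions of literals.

~b | c

b -> (((d <-> ~b) -> (e | ~c)) -> c)
≡ ~b | (((d <-> ~b) -> (e | ~c)) -> c)
≡ ~b | ~((d <-> ~b) -> (e | ~c)) | c
≡ ~b | ~(~(d <-> ~b) | e | ~c) | c
≡ ~b | ~(~((d -> ~b) & (~b -> d)) | e | ~c) | c
≡ ~b | ~(~((~d | ~b) & (~b -> d)) | e | ~c) | c
≡ ~b | ~(~((~d | ~b) & (~~b | d)) | e | ~c) | c
≡ ~b | (~~((~d | ~b) & (~~b | d)) & ~e & ~~c) | c
≡ ~b | ((~d | ~b) & (~~b | d) & ~e & ~~c) | c
≡ ~b | ((~d | ~b) & (b | d) & ~e & ~~c) | c
≡ ~b | ((~d | ~b) & (b | d) & ~e & c) | c
≡ (~b | ~d | ~b | c) & (~b | b | d | c) & (~b | ~e | c) & (~b | c | c)
≡ ~b | c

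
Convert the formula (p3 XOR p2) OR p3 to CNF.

p3 OR p2

(p3 XOR p2) OR p3
= ((p3 OR p2) AND NOT (p3 AND p2)) OR p3   [expand XOR]
= ((p3 OR p2) AND (NOT p3 OR NOT p2)) OR p3   [De Morgan]
= (p3 OR p2 OR p3) AND (NOT p3 OR NOT p2 OR p3)   [distribute OR over AND]
= p3 OR p2   [simplify]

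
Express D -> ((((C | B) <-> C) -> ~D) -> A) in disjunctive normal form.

~D | (~C & ~B & D) | (C & D) | A

D -> ((((C | B) <-> C) -> ~D) -> A)
≡ ~D | ((((C | B) <-> C) -> ~D) -> A)   [eliminate ->]
≡ ~D | ~(((C | B) <-> C) -> ~D) | A   [eliminate ->]
≡ ~D | ~(~((C | B) <-> C) | ~D) | A   [eliminate ->]
≡ ~D | ~(~(((C | B) -> C) & (C -> (C | B))) | ~D) | A   [eliminate <->]
≡ ~D | ~(~((~(C | B) | C) & (C -> (C | B))) | ~D) | A   [eliminate ->]
≡ ~D | ~(~((~(C | B) | C) & (~C | C | B)) | ~D) | A   [eliminate ->]
≡ ~D | (~~((~(C | B) | C) & (~C | C | B)) & ~~D) | A   [De Morgan]
≡ ~D | ((~(C | B) | C) & (~C | C | B) & ~~D) | A   [double negation]
≡ ~D | (((~C & ~B) | C) & (~C | C | B) & ~~D) | A   [De Morgan]
≡ ~D | (((~C & ~B) | C) & (~C | C | B) & D) | A   [double negation]
≡ ~D | (~C & ~B & ~C & D) | (~C & ~B & C & D) | (~C & ~B & B & D) | (C & ~C & D) | (C & C & D) | (C & B & D) | A   [distribute & over |]
≡ ~D | (~C & ~B & D) | (C & D) | A   [simplify]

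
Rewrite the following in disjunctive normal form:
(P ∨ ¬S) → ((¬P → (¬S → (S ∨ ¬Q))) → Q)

(P ∨ ¬S) → ((¬P → (¬S → (S ∨ ¬Q))) → Q)
≡ ¬(P ∨ ¬S) ∨ ((¬P → (¬S → (S ∨ ¬Q))) → Q)   [eliminate →]
≡ ¬(P ∨ ¬S) ∨ ¬(¬P → (¬S → (S ∨ ¬Q))) ∨ Q   [eliminate →]
≡ ¬(P ∨ ¬S) ∨ ¬(¬¬P ∨ (¬S → (S ∨ ¬Q))) ∨ Q   [eliminate →]
≡ ¬(P ∨ ¬S) ∨ ¬(¬¬P ∨ ¬¬S ∨ S ∨ ¬Q) ∨ Q   [eliminate →]
≡ (¬P ∧ ¬¬S) ∨ ¬(¬¬P ∨ ¬¬S ∨ S ∨ ¬Q) ∨ Q   [De Morgan]
≡ (¬P ∧ S) ∨ ¬(¬¬P ∨ ¬¬S ∨ S ∨ ¬Q) ∨ Q   [double negation]
≡ (¬P ∧ S) ∨ (¬¬¬P ∧ ¬¬¬S ∧ ¬S ∧ ¬¬Q) ∨ Q   [De Morgan]
≡ (¬P ∧ S) ∨ (¬P ∧ ¬¬¬S ∧ ¬S ∧ ¬¬Q) ∨ Q   [double negation]
≡ (¬P ∧ S) ∨ (¬P ∧ ¬S ∧ ¬S ∧ ¬¬Q) ∨ Q   [double negation]
≡ (¬P ∧ S) ∨ (¬P ∧ ¬S ∧ ¬S ∧ Q) ∨ Q   [double negation]
≡ (¬P ∧ S) ∨ Q   [simplify]

(¬P ∧ S) ∨ Q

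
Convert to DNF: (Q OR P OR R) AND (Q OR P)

Q OR P

(Q OR P OR R) AND (Q OR P)
≡ (Q AND Q) OR (Q AND P) OR (P AND Q) OR (P AND P) OR (R AND Q) OR (R AND P)   (distribute AND over OR)
≡ Q OR P   (simplify)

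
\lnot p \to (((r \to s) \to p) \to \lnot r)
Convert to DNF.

p \lor (s \land \lnot p) \lor \lnot r

\lnot p \to (((r \to s) \to p) \to \lnot r)
⇔ \lnot \lnot p \lor (((r \to s) \to p) \to \lnot r)   — eliminate \to
⇔ \lnot \lnot p \lor \lnot ((r \to s) \to p) \lor \lnot r   — eliminate \to
⇔ \lnot \lnot p \lor \lnot (\lnot (r \to s) \lor p) \lor \lnot r   — eliminate \to
⇔ \lnot \lnot p \lor \lnot (\lnot (\lnot r \lor s) \lor p) \lor \lnot r   — eliminate \to
⇔ p \lor \lnot (\lnot (\lnot r \lor s) \lor p) \lor \lnot r   — double negation
⇔ p \lor (\lnot \lnot (\lnot r \lor s) \land \lnot p) \lor \lnot r   — De Morgan
⇔ p \lor ((\lnot r \lor s) \land \lnot p) \lor \lnot r   — double negation
⇔ p \lor (\lnot r \land \lnot p) \lor (s \land \lnot p) \lor \lnot r   — distribute \land over \lor
⇔ p \lor (s \land \lnot p) \lor \lnot r   — simplify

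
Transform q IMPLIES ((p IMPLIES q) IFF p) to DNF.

q IMPLIES ((p IMPLIES q) IFF p)
⇔ NOT q OR ((p IMPLIES q) IFF p)   (eliminate IMPLIES)
⇔ NOT q OR (((p IMPLIES q) IMPLIES p) AND (p IMPLIES (p IMPLIES q)))   (eliminate IFF)
⇔ NOT q OR ((NOT (p IMPLIES q) OR p) AND (p IMPLIES (p IMPLIES q)))   (eliminate IMPLIES)
⇔ NOT q OR ((NOT (NOT p OR q) OR p) AND (p IMPLIES (p IMPLIES q)))   (eliminate IMPLIES)
⇔ NOT q OR ((NOT (NOT p OR q) OR p) AND (NOT p OR (p IMPLIES q)))   (eliminate IMPLIES)
⇔ NOT q OR ((NOT (NOT p OR q) OR p) AND (NOT p OR NOT p OR q))   (eliminate IMPLIES)
⇔ NOT q OR (((NOT NOT p AND NOT q) OR p) AND (NOT p OR NOT p OR q))   (De Morgan)
⇔ NOT q OR (((p AND NOT q) OR p) AND (NOT p OR NOT p OR q))   (double negation)
⇔ NOT q OR (p AND NOT q AND NOT p) OR (p AND NOT q AND NOT p) OR (p AND NOT q AND q) OR (p AND NOT p) OR (p AND NOT p) OR (p AND q)   (distribute AND over OR)
⇔ NOT q OR (p AND q)   (simplify)

NOT q OR (p AND q)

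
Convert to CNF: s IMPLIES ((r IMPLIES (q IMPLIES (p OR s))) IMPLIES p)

NOT s OR p

s IMPLIES ((r IMPLIES (q IMPLIES (p OR s))) IMPLIES p)
⇔ NOT s OR ((r IMPLIES (q IMPLIES (p OR s))) IMPLIES p)   (eliminate IMPLIES)
⇔ NOT s OR NOT (r IMPLIES (q IMPLIES (p OR s))) OR p   (eliminate IMPLIES)
⇔ NOT s OR NOT (NOT r OR (q IMPLIES (p OR s))) OR p   (eliminate IMPLIES)
⇔ NOT s OR NOT (NOT r OR NOT q OR p OR s) OR p   (eliminate IMPLIES)
⇔ NOT s OR (NOT NOT r AND NOT NOT q AND NOT p AND NOT s) OR p   (De Morgan)
⇔ NOT s OR (r AND NOT NOT q AND NOT p AND NOT s) OR p   (double negation)
⇔ NOT s OR (r AND q AND NOT p AND NOT s) OR p   (double negation)
⇔ (NOT s OR r OR p) AND (NOT s OR q OR p) AND (NOT s OR NOT p OR p) AND (NOT s OR NOT s OR p)   (distribute OR over AND)
⇔ NOT s OR p   (simplify)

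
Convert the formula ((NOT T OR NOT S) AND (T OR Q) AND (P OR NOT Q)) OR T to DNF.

((NOT T OR NOT S) AND (T OR Q) AND (P OR NOT Q)) OR T
⇔ (NOT T AND T AND P) OR (NOT T AND T AND NOT Q) OR (NOT T AND Q AND P) OR (NOT T AND Q AND NOT Q) OR (NOT S AND T AND P) OR (NOT S AND T AND NOT Q) OR (NOT S AND Q AND P) OR (NOT S AND Q AND NOT Q) OR T   (distribute AND over OR)
⇔ (NOT T AND Q AND P) OR (NOT S AND Q AND P) OR T   (simplify)

(NOT T AND Q AND P) OR (NOT S AND Q AND P) OR T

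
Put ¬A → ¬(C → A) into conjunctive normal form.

A ∨ C

¬A → ¬(C → A)
≡ ¬¬A ∨ ¬(C → A)   [eliminate →]
≡ ¬¬A ∨ ¬(¬C ∨ A)   [eliminate →]
≡ A ∨ ¬(¬C ∨ A)   [double negation]
≡ A ∨ (¬¬C ∧ ¬A)   [De Morgan]
≡ A ∨ (C ∧ ¬A)   [double negation]
≡ (A ∨ C) ∧ (A ∨ ¬A)   [distribute ∨ over ∧]
≡ A ∨ C   [simplify]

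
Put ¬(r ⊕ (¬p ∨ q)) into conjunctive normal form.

¬(r ⊕ (¬p ∨ q))
≡ ¬((r ∨ ¬p ∨ q) ∧ ¬(r ∧ (¬p ∨ q)))   — expand ⊕
≡ ¬(r ∨ ¬p ∨ q) ∨ ¬¬(r ∧ (¬p ∨ q))   — De Morgan
≡ (¬r ∧ ¬¬p ∧ ¬q) ∨ ¬¬(r ∧ (¬p ∨ q))   — De Morgan
≡ (¬r ∧ p ∧ ¬q) ∨ ¬¬(r ∧ (¬p ∨ q))   — double negation
≡ (¬r ∧ p ∧ ¬q) ∨ (r ∧ (¬p ∨ q))   — double negation
≡ (¬r ∨ r) ∧ (¬r ∨ ¬p ∨ q) ∧ (p ∨ r) ∧ (p ∨ ¬p ∨ q) ∧ (¬q ∨ r) ∧ (¬q ∨ ¬p ∨ q)   — distribute ∨ over ∧
≡ (¬r ∨ ¬p ∨ q) ∧ (p ∨ r) ∧ (¬q ∨ r)   — simplify

(¬r ∨ ¬p ∨ q) ∧ (p ∨ r) ∧ (¬q ∨ r)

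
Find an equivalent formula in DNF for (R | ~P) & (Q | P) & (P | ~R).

(R & P) | (~P & Q & ~R)

(R | ~P) & (Q | P) & (P | ~R)
≡ (R & Q & P) | (R & Q & ~R) | (R & P & P) | (R & P & ~R) | (~P & Q & P) | (~P & Q & ~R) | (~P & P & P) | (~P & P & ~R)
≡ (R & P) | (~P & Q & ~R)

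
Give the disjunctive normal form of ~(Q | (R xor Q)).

~Q & ~R

~(Q | (R xor Q))
= ~(Q | (R & ~Q) | (~R & Q))
= ~Q & ~(R & ~Q) & ~(~R & Q)
= ~Q & (~R | ~~Q) & ~(~R & Q)
= ~Q & (~R | Q) & ~(~R & Q)
= ~Q & (~R | Q) & (~~R | ~Q)
= ~Q & (~R | Q) & (R | ~Q)
= (~Q & ~R & R) | (~Q & ~R & ~Q) | (~Q & Q & R) | (~Q & Q & ~Q)
= ~Q & ~R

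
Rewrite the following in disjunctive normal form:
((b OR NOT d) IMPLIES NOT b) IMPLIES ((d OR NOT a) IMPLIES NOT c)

b OR (NOT d AND a) OR NOT c

((b OR NOT d) IMPLIES NOT b) IMPLIES ((d OR NOT a) IMPLIES NOT c)
≡ NOT ((b OR NOT d) IMPLIES NOT b) OR ((d OR NOT a) IMPLIES NOT c)   (eliminate IMPLIES)
≡ NOT (NOT (b OR NOT d) OR NOT b) OR ((d OR NOT a) IMPLIES NOT c)   (eliminate IMPLIES)
≡ NOT (NOT (b OR NOT d) OR NOT b) OR NOT (d OR NOT a) OR NOT c   (eliminate IMPLIES)
≡ (NOT NOT (b OR NOT d) AND NOT NOT b) OR NOT (d OR NOT a) OR NOT c   (De Morgan)
≡ ((b OR NOT d) AND NOT NOT b) OR NOT (d OR NOT a) OR NOT c   (double negation)
≡ ((b OR NOT d) AND b) OR NOT (d OR NOT a) OR NOT c   (double negation)
≡ ((b OR NOT d) AND b) OR (NOT d AND NOT NOT a) OR NOT c   (De Morgan)
≡ ((b OR NOT d) AND b) OR (NOT d AND a) OR NOT c   (double negation)
≡ (b AND b) OR (NOT d AND b) OR (NOT d AND a) OR NOT c   (distribute AND over OR)
≡ b OR (NOT d AND a) OR NOT c   (simplify)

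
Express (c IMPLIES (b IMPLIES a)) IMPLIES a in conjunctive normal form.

(c IMPLIES (b IMPLIES a)) IMPLIES a
≡ NOT (c IMPLIES (b IMPLIES a)) OR a   — eliminate IMPLIES
≡ NOT (NOT c OR (b IMPLIES a)) OR a   — eliminate IMPLIES
≡ NOT (NOT c OR NOT b OR a) OR a   — eliminate IMPLIES
≡ (NOT NOT c AND NOT NOT b AND NOT a) OR a   — De Morgan
≡ (c AND NOT NOT b AND NOT a) OR a   — double negation
≡ (c AND b AND NOT a) OR a   — double negation
≡ (c OR a) AND (b OR a) AND (NOT a OR a)   — distribute OR over AND
≡ (c OR a) AND (b OR a)   — simplify

(c OR a) AND (b OR a)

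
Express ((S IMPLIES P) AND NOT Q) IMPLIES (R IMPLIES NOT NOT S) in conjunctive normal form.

S OR Q OR NOT R

((S IMPLIES P) AND NOT Q) IMPLIES (R IMPLIES NOT NOT S)
= NOT ((S IMPLIES P) AND NOT Q) OR (R IMPLIES NOT NOT S)   — eliminate IMPLIES
= NOT ((NOT S OR P) AND NOT Q) OR (R IMPLIES NOT NOT S)   — eliminate IMPLIES
= NOT ((NOT S OR P) AND NOT Q) OR NOT R OR NOT NOT S   — eliminate IMPLIES
= NOT (NOT S OR P) OR NOT NOT Q OR NOT R OR NOT NOT S   — De Morgan
= (NOT NOT S AND NOT P) OR NOT NOT Q OR NOT R OR NOT NOT S   — De Morgan
= (S AND NOT P) OR NOT NOT Q OR NOT R OR NOT NOT S   — double negation
= (S AND NOT P) OR Q OR NOT R OR NOT NOT S   — double negation
= (S AND NOT P) OR Q OR NOT R OR S   — double negation
= (S OR Q OR NOT R OR S) AND (NOT P OR Q OR NOT R OR S)   — distribute OR over AND
= S OR Q OR NOT R   — simplify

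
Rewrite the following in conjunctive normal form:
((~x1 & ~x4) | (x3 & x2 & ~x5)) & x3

((~x1 & ~x4) | (x3 & x2 & ~x5)) & x3
⇔ (~x1 | x3) & (~x1 | x2) & (~x1 | ~x5) & (~x4 | x3) & (~x4 | x2) & (~x4 | ~x5) & x3   — distribute | over &
⇔ (~x1 | x2) & (~x1 | ~x5) & (~x4 | x2) & (~x4 | ~x5) & x3   — simplify

(~x1 | x2) & (~x1 | ~x5) & (~x4 | x2) & (~x4 | ~x5) & x3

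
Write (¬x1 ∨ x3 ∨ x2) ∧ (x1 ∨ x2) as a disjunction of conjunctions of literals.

(¬x1 ∨ x3 ∨ x2) ∧ (x1 ∨ x2)
≡ (¬x1 ∧ x1) ∨ (¬x1 ∧ x2) ∨ (x3 ∧ x1) ∨ (x3 ∧ x2) ∨ (x2 ∧ x1) ∨ (x2 ∧ x2)   [distribute ∧ over ∨]
≡ (x3 ∧ x1) ∨ x2   [simplify]

(x3 ∧ x1) ∨ x2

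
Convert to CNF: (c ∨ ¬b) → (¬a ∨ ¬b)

(c ∨ ¬b) → (¬a ∨ ¬b)
⇔ ¬(c ∨ ¬b) ∨ ¬a ∨ ¬b   [eliminate →]
⇔ (¬c ∧ ¬¬b) ∨ ¬a ∨ ¬b   [De Morgan]
⇔ (¬c ∧ b) ∨ ¬a ∨ ¬b   [double negation]
⇔ (¬c ∨ ¬a ∨ ¬b) ∧ (b ∨ ¬a ∨ ¬b)   [distribute ∨ over ∧]
⇔ ¬c ∨ ¬a ∨ ¬b   [simplify]

¬c ∨ ¬a ∨ ¬b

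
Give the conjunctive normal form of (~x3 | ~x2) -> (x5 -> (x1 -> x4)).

(x3 | ~x5 | ~x1 | x4) & (x2 | ~x5 | ~x1 | x4)

(~x3 | ~x2) -> (x5 -> (x1 -> x4))
≡ ~(~x3 | ~x2) | (x5 -> (x1 -> x4))   [eliminate ->]
≡ ~(~x3 | ~x2) | ~x5 | (x1 -> x4)   [eliminate ->]
≡ ~(~x3 | ~x2) | ~x5 | ~x1 | x4   [eliminate ->]
≡ (~~x3 & ~~x2) | ~x5 | ~x1 | x4   [De Morgan]
≡ (x3 & ~~x2) | ~x5 | ~x1 | x4   [double negation]
≡ (x3 & x2) | ~x5 | ~x1 | x4   [double negation]
≡ (x3 | ~x5 | ~x1 | x4) & (x2 | ~x5 | ~x1 | x4)   [distribute | over &]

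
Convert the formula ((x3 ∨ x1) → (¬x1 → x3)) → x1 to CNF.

(x3 ∨ x1) ∧ (¬x3 ∨ x1)

((x3 ∨ x1) → (¬x1 → x3)) → x1
⇔ ¬((x3 ∨ x1) → (¬x1 → x3)) ∨ x1   — eliminate →
⇔ ¬(¬(x3 ∨ x1) ∨ (¬x1 → x3)) ∨ x1   — eliminate →
⇔ ¬(¬(x3 ∨ x1) ∨ ¬¬x1 ∨ x3) ∨ x1   — eliminate →
⇔ (¬¬(x3 ∨ x1) ∧ ¬¬¬x1 ∧ ¬x3) ∨ x1   — De Morgan
⇔ ((x3 ∨ x1) ∧ ¬¬¬x1 ∧ ¬x3) ∨ x1   — double negation
⇔ ((x3 ∨ x1) ∧ ¬x1 ∧ ¬x3) ∨ x1   — double negation
⇔ (x3 ∨ x1 ∨ x1) ∧ (¬x1 ∨ x1) ∧ (¬x3 ∨ x1)   — distribute ∨ over ∧
⇔ (x3 ∨ x1) ∧ (¬x3 ∨ x1)   — simplify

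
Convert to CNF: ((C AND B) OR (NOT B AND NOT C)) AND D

(C OR NOT B) AND (B OR NOT C) AND D

((C AND B) OR (NOT B AND NOT C)) AND D
= (C OR NOT B) AND (C OR NOT C) AND (B OR NOT B) AND (B OR NOT C) AND D   (distribute OR over AND)
= (C OR NOT B) AND (B OR NOT C) AND D   (simplify)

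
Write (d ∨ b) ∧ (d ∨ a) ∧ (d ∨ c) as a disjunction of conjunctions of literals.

d ∨ (b ∧ a ∧ c)

(d ∨ b) ∧ (d ∨ a) ∧ (d ∨ c)
≡ (d ∧ d ∧ d) ∨ (d ∧ d ∧ c) ∨ (d ∧ a ∧ d) ∨ (d ∧ a ∧ c) ∨ (b ∧ d ∧ d) ∨ (b ∧ d ∧ c) ∨ (b ∧ a ∧ d) ∨ (b ∧ a ∧ c)   — distribute ∧ over ∨
≡ d ∨ (b ∧ a ∧ c)   — simplify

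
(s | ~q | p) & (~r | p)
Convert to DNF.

(s & ~r) | (~q & ~r) | p

(s | ~q | p) & (~r | p)
= (s & ~r) | (s & p) | (~q & ~r) | (~q & p) | (p & ~r) | (p & p)   [distribute & over |]
= (s & ~r) | (~q & ~r) | p   [simplify]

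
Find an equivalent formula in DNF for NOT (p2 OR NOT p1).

NOT p2 AND p1

NOT (p2 OR NOT p1)
⇔ NOT p2 AND NOT NOT p1   [De Morgan]
⇔ NOT p2 AND p1   [double negation]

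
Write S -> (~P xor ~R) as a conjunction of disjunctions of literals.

(~S | ~P | ~R) & (~S | P | R)

S -> (~P xor ~R)
≡ ~S | (~P xor ~R)   [eliminate ->]
≡ ~S | ((~P | ~R) & ~(~P & ~R))   [expand xor]
≡ ~S | ((~P | ~R) & (~~P | ~~R))   [De Morgan]
≡ ~S | ((~P | ~R) & (P | ~~R))   [double negation]
≡ ~S | ((~P | ~R) & (P | R))   [double negation]
≡ (~S | ~P | ~R) & (~S | P | R)   [distribute | over &]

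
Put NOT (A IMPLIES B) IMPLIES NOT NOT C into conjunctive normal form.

NOT A OR B OR C

NOT (A IMPLIES B) IMPLIES NOT NOT C
≡ NOT NOT (A IMPLIES B) OR NOT NOT C   [eliminate IMPLIES]
≡ NOT NOT (NOT A OR B) OR NOT NOT C   [eliminate IMPLIES]
≡ NOT A OR B OR NOT NOT C   [double negation]
≡ NOT A OR B OR C   [double negation]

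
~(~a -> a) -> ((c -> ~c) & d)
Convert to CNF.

~(~a -> a) -> ((c -> ~c) & d)
≡ ~~(~a -> a) | ((c -> ~c) & d)   (eliminate ->)
≡ ~~(~~a | a) | ((c -> ~c) & d)   (eliminate ->)
≡ ~~(~~a | a) | ((~c | ~c) & d)   (eliminate ->)
≡ ~~a | a | ((~c | ~c) & d)   (double negation)
≡ a | a | ((~c | ~c) & d)   (double negation)
≡ (a | a | ~c | ~c) & (a | a | d)   (distribute | over &)
≡ (a | ~c) & (a | d)   (simplify)

(a | ~c) & (a | d)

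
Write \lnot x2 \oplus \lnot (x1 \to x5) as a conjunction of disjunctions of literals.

\lnot x2 \oplus \lnot (x1 \to x5)
≡ (\lnot x2 \lor \lnot (x1 \to x5)) \land \lnot (\lnot x2 \land \lnot (x1 \to x5))   — expand \oplus
≡ (\lnot x2 \lor \lnot (\lnot x1 \lor x5)) \land \lnot (\lnot x2 \land \lnot (x1 \to x5))   — eliminate \to
≡ (\lnot x2 \lor \lnot (\lnot x1 \lor x5)) \land \lnot (\lnot x2 \land \lnot (\lnot x1 \lor x5))   — eliminate \to
≡ (\lnot x2 \lor (\lnot \lnot x1 \land \lnot x5)) \land \lnot (\lnot x2 \land \lnot (\lnot x1 \lor x5))   — De Morgan
≡ (\lnot x2 \lor (x1 \land \lnot x5)) \land \lnot (\lnot x2 \land \lnot (\lnot x1 \lor x5))   — double negation
≡ (\lnot x2 \lor (x1 \land \lnot x5)) \land (\lnot \lnot x2 \lor \lnot \lnot (\lnot x1 \lor x5))   — De Morgan
≡ (\lnot x2 \lor (x1 \land \lnot x5)) \land (x2 \lor \lnot \lnot (\lnot x1 \lor x5))   — double negation
≡ (\lnot x2 \lor (x1 \land \lnot x5)) \land (x2 \lor \lnot x1 \lor x5)   — double negation
≡ (\lnot x2 \lor x1) \land (\lnot x2 \lor \lnot x5) \land (x2 \lor \lnot x1 \lor x5)   — distribute \lor over \land

(\lnot x2 \lor x1) \land (\lnot x2 \lor \lnot x5) \land (x2 \lor \lnot x1 \lor x5)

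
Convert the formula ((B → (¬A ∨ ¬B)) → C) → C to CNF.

((B → (¬A ∨ ¬B)) → C) → C
⇔ ¬((B → (¬A ∨ ¬B)) → C) ∨ C   [eliminate →]
⇔ ¬(¬(B → (¬A ∨ ¬B)) ∨ C) ∨ C   [eliminate →]
⇔ ¬(¬(¬B ∨ ¬A ∨ ¬B) ∨ C) ∨ C   [eliminate →]
⇔ (¬¬(¬B ∨ ¬A ∨ ¬B) ∧ ¬C) ∨ C   [De Morgan]
⇔ ((¬B ∨ ¬A ∨ ¬B) ∧ ¬C) ∨ C   [double negation]
⇔ (¬B ∨ ¬A ∨ ¬B ∨ C) ∧ (¬C ∨ C)   [distribute ∨ over ∧]
⇔ ¬B ∨ ¬A ∨ C   [simplify]

¬B ∨ ¬A ∨ C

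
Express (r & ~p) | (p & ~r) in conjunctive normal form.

(r & ~p) | (p & ~r)
≡ (r | p) & (r | ~r) & (~p | p) & (~p | ~r)
≡ (r | p) & (~p | ~r)

(r | p) & (~p | ~r)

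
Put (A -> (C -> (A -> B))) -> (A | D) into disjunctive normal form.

(A -> (C -> (A -> B))) -> (A | D)
≡ ~(A -> (C -> (A -> B))) | A | D   (eliminate ->)
≡ ~(~A | (C -> (A -> B))) | A | D   (eliminate ->)
≡ ~(~A | ~C | (A -> B)) | A | D   (eliminate ->)
≡ ~(~A | ~C | ~A | B) | A | D   (eliminate ->)
≡ (~~A & ~~C & ~~A & ~B) | A | D   (De Morgan)
≡ (A & ~~C & ~~A & ~B) | A | D   (double negation)
≡ (A & C & ~~A & ~B) | A | D   (double negation)
≡ (A & C & A & ~B) | A | D   (double negation)
≡ A | D   (simplify)

A | D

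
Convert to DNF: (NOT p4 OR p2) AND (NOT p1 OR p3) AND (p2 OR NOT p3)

(NOT p4 AND NOT p1 AND NOT p3) OR (p2 AND NOT p1) OR (p2 AND p3)

(NOT p4 OR p2) AND (NOT p1 OR p3) AND (p2 OR NOT p3)
= (NOT p4 AND NOT p1 AND p2) OR (NOT p4 AND NOT p1 AND NOT p3) OR (NOT p4 AND p3 AND p2) OR (NOT p4 AND p3 AND NOT p3) OR (p2 AND NOT p1 AND p2) OR (p2 AND NOT p1 AND NOT p3) OR (p2 AND p3 AND p2) OR (p2 AND p3 AND NOT p3)   — distribute AND over OR
= (NOT p4 AND NOT p1 AND NOT p3) OR (p2 AND NOT p1) OR (p2 AND p3)   — simplify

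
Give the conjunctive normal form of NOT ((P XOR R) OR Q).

(NOT P OR R) AND (NOT R OR P) AND NOT Q

NOT ((P XOR R) OR Q)
≡ NOT (((P OR R) AND NOT (P AND R)) OR Q)   [expand XOR]
≡ NOT ((P OR R) AND NOT (P AND R)) AND NOT Q   [De Morgan]
≡ (NOT (P OR R) OR NOT NOT (P AND R)) AND NOT Q   [De Morgan]
≡ ((NOT P AND NOT R) OR NOT NOT (P AND R)) AND NOT Q   [De Morgan]
≡ ((NOT P AND NOT R) OR (P AND R)) AND NOT Q   [double negation]
≡ (NOT P OR P) AND (NOT P OR R) AND (NOT R OR P) AND (NOT R OR R) AND NOT Q   [distribute OR over AND]
≡ (NOT P OR R) AND (NOT R OR P) AND NOT Q   [simplify]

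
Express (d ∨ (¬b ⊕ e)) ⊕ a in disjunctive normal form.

(d ∨ (¬b ⊕ e)) ⊕ a
⇔ ((d ∨ (¬b ⊕ e)) ∧ ¬a) ∨ (¬(d ∨ (¬b ⊕ e)) ∧ a)   [expand ⊕]
⇔ ((d ∨ (¬b ∧ ¬e) ∨ (¬¬b ∧ e)) ∧ ¬a) ∨ (¬(d ∨ (¬b ⊕ e)) ∧ a)   [expand ⊕]
⇔ ((d ∨ (¬b ∧ ¬e) ∨ (¬¬b ∧ e)) ∧ ¬a) ∨ (¬(d ∨ (¬b ∧ ¬e) ∨ (¬¬b ∧ e)) ∧ a)   [expand ⊕]
⇔ ((d ∨ (¬b ∧ ¬e) ∨ (b ∧ e)) ∧ ¬a) ∨ (¬(d ∨ (¬b ∧ ¬e) ∨ (¬¬b ∧ e)) ∧ a)   [double negation]
⇔ ((d ∨ (¬b ∧ ¬e) ∨ (b ∧ e)) ∧ ¬a) ∨ (¬d ∧ ¬(¬b ∧ ¬e) ∧ ¬(¬¬b ∧ e) ∧ a)   [De Morgan]
⇔ ((d ∨ (¬b ∧ ¬e) ∨ (b ∧ e)) ∧ ¬a) ∨ (¬d ∧ (¬¬b ∨ ¬¬e) ∧ ¬(¬¬b ∧ e) ∧ a)   [De Morgan]
⇔ ((d ∨ (¬b ∧ ¬e) ∨ (b ∧ e)) ∧ ¬a) ∨ (¬d ∧ (b ∨ ¬¬e) ∧ ¬(¬¬b ∧ e) ∧ a)   [double negation]
⇔ ((d ∨ (¬b ∧ ¬e) ∨ (b ∧ e)) ∧ ¬a) ∨ (¬d ∧ (b ∨ e) ∧ ¬(¬¬b ∧ e) ∧ a)   [double negation]
⇔ ((d ∨ (¬b ∧ ¬e) ∨ (b ∧ e)) ∧ ¬a) ∨ (¬d ∧ (b ∨ e) ∧ (¬¬¬b ∨ ¬e) ∧ a)   [De Morgan]
⇔ ((d ∨ (¬b ∧ ¬e) ∨ (b ∧ e)) ∧ ¬a) ∨ (¬d ∧ (b ∨ e) ∧ (¬b ∨ ¬e) ∧ a)   [double negation]
⇔ (d ∧ ¬a) ∨ (¬b ∧ ¬e ∧ ¬a) ∨ (b ∧ e ∧ ¬a) ∨ (¬d ∧ b ∧ ¬b ∧ a) ∨ (¬d ∧ b ∧ ¬e ∧ a) ∨ (¬d ∧ e ∧ ¬b ∧ a) ∨ (¬d ∧ e ∧ ¬e ∧ a)   [distribute ∧ over ∨]
⇔ (d ∧ ¬a) ∨ (¬b ∧ ¬e ∧ ¬a) ∨ (b ∧ e ∧ ¬a) ∨ (¬d ∧ b ∧ ¬e ∧ a) ∨ (¬d ∧ e ∧ ¬b ∧ a)   [simplify]

(d ∧ ¬a) ∨ (¬b ∧ ¬e ∧ ¬a) ∨ (b ∧ e ∧ ¬a) ∨ (¬d ∧ b ∧ ¬e ∧ a) ∨ (¬d ∧ e ∧ ¬b ∧ a)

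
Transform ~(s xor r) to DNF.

~(s xor r)
= ~((s & ~r) | (~s & r))   (expand xor)
= ~(s & ~r) & ~(~s & r)   (De Morgan)
= (~s | ~~r) & ~(~s & r)   (De Morgan)
= (~s | r) & ~(~s & r)   (double negation)
= (~s | r) & (~~s | ~r)   (De Morgan)
= (~s | r) & (s | ~r)   (double negation)
= (~s & s) | (~s & ~r) | (r & s) | (r & ~r)   (distribute & over |)
= (~s & ~r) | (r & s)   (simplify)

(~s & ~r) | (r & s)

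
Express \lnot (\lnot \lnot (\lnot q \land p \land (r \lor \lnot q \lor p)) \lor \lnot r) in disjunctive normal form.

q \land r \lor \lnot p \land r

\lnot (\lnot \lnot (\lnot q \land p \land (r \lor \lnot q \lor p)) \lor \lnot r)
⇔ \lnot \lnot \lnot (\lnot q \land p \land (r \lor \lnot q \lor p)) \land \lnot \lnot r
⇔ \lnot (\lnot q \land p \land (r \lor \lnot q \lor p)) \land \lnot \lnot r
⇔ (\lnot \lnot q \lor \lnot p \lor \lnot (r \lor \lnot q \lor p)) \land \lnot \lnot r
⇔ (q \lor \lnot p \lor \lnot (r \lor \lnot q \lor p)) \land \lnot \lnot r
⇔ (q \lor \lnot p \lor \lnot r \land \lnot \lnot q \land \lnot p) \land \lnot \lnot r
⇔ (q \lor \lnot p \lor \lnot r \land q \land \lnot p) \land \lnot \lnot r
⇔ (q \lor \lnot p \lor \lnot r \land q \land \lnot p) \land r
⇔ q \land r \lor \lnot p \land r \lor \lnot r \land q \land \lnot p \land r
⇔ q \land r \lor \lnot p \land r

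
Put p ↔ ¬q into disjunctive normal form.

(¬p ∧ q) ∨ (¬q ∧ p)

p ↔ ¬q
≡ (p → ¬q) ∧ (¬q → p)   [eliminate ↔]
≡ (¬p ∨ ¬q) ∧ (¬q → p)   [eliminate →]
≡ (¬p ∨ ¬q) ∧ (¬¬q ∨ p)   [eliminate →]
≡ (¬p ∨ ¬q) ∧ (q ∨ p)   [double negation]
≡ (¬p ∧ q) ∨ (¬p ∧ p) ∨ (¬q ∧ q) ∨ (¬q ∧ p)   [distribute ∧ over ∨]
≡ (¬p ∧ q) ∨ (¬q ∧ p)   [simplify]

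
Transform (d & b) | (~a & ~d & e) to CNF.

(d & b) | (~a & ~d & e)
≡ (d | ~a) & (d | ~d) & (d | e) & (b | ~a) & (b | ~d) & (b | e)   (distribute | over &)
≡ (d | ~a) & (d | e) & (b | ~a) & (b | ~d) & (b | e)   (simplify)

(d | ~a) & (d | e) & (b | ~a) & (b | ~d) & (b | e)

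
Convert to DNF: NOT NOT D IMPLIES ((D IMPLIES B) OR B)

NOT NOT D IMPLIES ((D IMPLIES B) OR B)
= NOT NOT NOT D OR (D IMPLIES B) OR B   — eliminate IMPLIES
= NOT NOT NOT D OR NOT D OR B OR B   — eliminate IMPLIES
= NOT D OR NOT D OR B OR B   — double negation
= NOT D OR B   — simplify

NOT D OR B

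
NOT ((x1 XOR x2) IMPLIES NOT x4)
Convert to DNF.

NOT ((x1 XOR x2) IMPLIES NOT x4)
= NOT (NOT (x1 XOR x2) OR NOT x4)
= NOT (NOT ((x1 AND NOT x2) OR (NOT x1 AND x2)) OR NOT x4)
= NOT NOT ((x1 AND NOT x2) OR (NOT x1 AND x2)) AND NOT NOT x4
= ((x1 AND NOT x2) OR (NOT x1 AND x2)) AND NOT NOT x4
= ((x1 AND NOT x2) OR (NOT x1 AND x2)) AND x4
= (x1 AND NOT x2 AND x4) OR (NOT x1 AND x2 AND x4)

(x1 AND NOT x2 AND x4) OR (NOT x1 AND x2 AND x4)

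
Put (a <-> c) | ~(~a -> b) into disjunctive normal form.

(~a & ~c) | (c & a) | (~a & ~b)

(a <-> c) | ~(~a -> b)
≡ ((a -> c) & (c -> a)) | ~(~a -> b)   [eliminate <->]
≡ ((~a | c) & (c -> a)) | ~(~a -> b)   [eliminate ->]
≡ ((~a | c) & (~c | a)) | ~(~a -> b)   [eliminate ->]
≡ ((~a | c) & (~c | a)) | ~(~~a | b)   [eliminate ->]
≡ ((~a | c) & (~c | a)) | (~~~a & ~b)   [De Morgan]
≡ ((~a | c) & (~c | a)) | (~a & ~b)   [double negation]
≡ (~a & ~c) | (~a & a) | (c & ~c) | (c & a) | (~a & ~b)   [distribute & over |]
≡ (~a & ~c) | (c & a) | (~a & ~b)   [simplify]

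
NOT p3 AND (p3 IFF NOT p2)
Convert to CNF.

NOT p3 AND (p2 OR p3)

NOT p3 AND (p3 IFF NOT p2)
= NOT p3 AND (p3 IMPLIES NOT p2) AND (NOT p2 IMPLIES p3)   (eliminate IFF)
= NOT p3 AND (NOT p3 OR NOT p2) AND (NOT p2 IMPLIES p3)   (eliminate IMPLIES)
= NOT p3 AND (NOT p3 OR NOT p2) AND (NOT NOT p2 OR p3)   (eliminate IMPLIES)
= NOT p3 AND (NOT p3 OR NOT p2) AND (p2 OR p3)   (double negation)
= NOT p3 AND (p2 OR p3)   (simplify)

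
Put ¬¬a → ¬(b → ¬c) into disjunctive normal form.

¬a ∨ (b ∧ c)

¬¬a → ¬(b → ¬c)
≡ ¬¬¬a ∨ ¬(b → ¬c)   [eliminate →]
≡ ¬¬¬a ∨ ¬(¬b ∨ ¬c)   [eliminate →]
≡ ¬a ∨ ¬(¬b ∨ ¬c)   [double negation]
≡ ¬a ∨ (¬¬b ∧ ¬¬c)   [De Morgan]
≡ ¬a ∨ (b ∧ ¬¬c)   [double negation]
≡ ¬a ∨ (b ∧ c)   [double negation]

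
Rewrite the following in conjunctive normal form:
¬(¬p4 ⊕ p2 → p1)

(¬p4 ∨ p2) ∧ (p4 ∨ ¬p2) ∧ ¬p1

¬(¬p4 ⊕ p2 → p1)
= ¬(¬(¬p4 ⊕ p2) ∨ p1)   (eliminate →)
= ¬(¬((¬p4 ∨ p2) ∧ ¬(¬p4 ∧ p2)) ∨ p1)   (expand ⊕)
= ¬¬((¬p4 ∨ p2) ∧ ¬(¬p4 ∧ p2)) ∧ ¬p1   (De Morgan)
= (¬p4 ∨ p2) ∧ ¬(¬p4 ∧ p2) ∧ ¬p1   (double negation)
= (¬p4 ∨ p2) ∧ (¬¬p4 ∨ ¬p2) ∧ ¬p1   (De Morgan)
= (¬p4 ∨ p2) ∧ (p4 ∨ ¬p2) ∧ ¬p1   (double negation)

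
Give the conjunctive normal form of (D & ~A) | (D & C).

(D & ~A) | (D & C)
≡ (D | D) & (D | C) & (~A | D) & (~A | C)   [distribute | over &]
≡ D & (~A | C)   [simplify]

D & (~A | C)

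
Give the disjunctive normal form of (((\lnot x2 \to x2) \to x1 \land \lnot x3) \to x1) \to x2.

(((\lnot x2 \to x2) \to x1 \land \lnot x3) \to x1) \to x2
≡ \lnot (((\lnot x2 \to x2) \to x1 \land \lnot x3) \to x1) \lor x2
≡ \lnot (\lnot ((\lnot x2 \to x2) \to x1 \land \lnot x3) \lor x1) \lor x2
≡ \lnot (\lnot (\lnot (\lnot x2 \to x2) \lor x1 \land \lnot x3) \lor x1) \lor x2
≡ \lnot (\lnot (\lnot (\lnot \lnot x2 \lor x2) \lor x1 \land \lnot x3) \lor x1) \lor x2
≡ \lnot \lnot (\lnot (\lnot \lnot x2 \lor x2) \lor x1 \land \lnot x3) \land \lnot x1 \lor x2
≡ (\lnot (\lnot \lnot x2 \lor x2) \lor x1 \land \lnot x3) \land \lnot x1 \lor x2
≡ (\lnot \lnot \lnot x2 \land \lnot x2 \lor x1 \land \lnot x3) \land \lnot x1 \lor x2
≡ (\lnot x2 \land \lnot x2 \lor x1 \land \lnot x3) \land \lnot x1 \lor x2
≡ \lnot x2 \land \lnot x2 \land \lnot x1 \lor x1 \land \lnot x3 \land \lnot x1 \lor x2
≡ \lnot x2 \land \lnot x1 \lor x2

\lnot x2 \land \lnot x1 \lor x2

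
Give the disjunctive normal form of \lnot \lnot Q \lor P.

\lnot \lnot Q \lor P
≡ Q \lor P   — double negation

Q \lor P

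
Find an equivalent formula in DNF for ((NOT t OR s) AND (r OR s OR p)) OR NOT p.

(NOT t AND r) OR (NOT t AND p) OR s OR NOT p

((NOT t OR s) AND (r OR s OR p)) OR NOT p
≡ (NOT t AND r) OR (NOT t AND s) OR (NOT t AND p) OR (s AND r) OR (s AND s) OR (s AND p) OR NOT p   [distribute AND over OR]
≡ (NOT t AND r) OR (NOT t AND p) OR s OR NOT p   [simplify]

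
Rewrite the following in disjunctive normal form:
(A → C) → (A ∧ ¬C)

(A → C) → (A ∧ ¬C)
= ¬(A → C) ∨ (A ∧ ¬C)
= ¬(¬A ∨ C) ∨ (A ∧ ¬C)
= (¬¬A ∧ ¬C) ∨ (A ∧ ¬C)
= (A ∧ ¬C) ∨ (A ∧ ¬C)
= A ∧ ¬C

A ∧ ¬C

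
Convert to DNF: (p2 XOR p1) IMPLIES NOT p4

(NOT p2 AND NOT p1) OR (p1 AND p2) OR NOT p4

(p2 XOR p1) IMPLIES NOT p4
≡ NOT (p2 XOR p1) OR NOT p4   [eliminate IMPLIES]
≡ NOT ((p2 AND NOT p1) OR (NOT p2 AND p1)) OR NOT p4   [expand XOR]
≡ (NOT (p2 AND NOT p1) AND NOT (NOT p2 AND p1)) OR NOT p4   [De Morgan]
≡ ((NOT p2 OR NOT NOT p1) AND NOT (NOT p2 AND p1)) OR NOT p4   [De Morgan]
≡ ((NOT p2 OR p1) AND NOT (NOT p2 AND p1)) OR NOT p4   [double negation]
≡ ((NOT p2 OR p1) AND (NOT NOT p2 OR NOT p1)) OR NOT p4   [De Morgan]
≡ ((NOT p2 OR p1) AND (p2 OR NOT p1)) OR NOT p4   [double negation]
≡ (NOT p2 AND p2) OR (NOT p2 AND NOT p1) OR (p1 AND p2) OR (p1 AND NOT p1) OR NOT p4   [distribute AND over OR]
≡ (NOT p2 AND NOT p1) OR (p1 AND p2) OR NOT p4   [simplify]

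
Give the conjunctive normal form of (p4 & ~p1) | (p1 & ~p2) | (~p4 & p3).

(p4 | p1 | p3) & (p4 | ~p2 | p3) & (~p1 | ~p2 | ~p4) & (~p1 | ~p2 | p3)

(p4 & ~p1) | (p1 & ~p2) | (~p4 & p3)
≡ (p4 | p1 | ~p4) & (p4 | p1 | p3) & (p4 | ~p2 | ~p4) & (p4 | ~p2 | p3) & (~p1 | p1 | ~p4) & (~p1 | p1 | p3) & (~p1 | ~p2 | ~p4) & (~p1 | ~p2 | p3)   — distribute | over &
≡ (p4 | p1 | p3) & (p4 | ~p2 | p3) & (~p1 | ~p2 | ~p4) & (~p1 | ~p2 | p3)   — simplify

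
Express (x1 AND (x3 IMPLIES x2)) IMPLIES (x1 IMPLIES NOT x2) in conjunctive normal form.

NOT x1 OR NOT x2

(x1 AND (x3 IMPLIES x2)) IMPLIES (x1 IMPLIES NOT x2)
≡ NOT (x1 AND (x3 IMPLIES x2)) OR (x1 IMPLIES NOT x2)   (eliminate IMPLIES)
≡ NOT (x1 AND (NOT x3 OR x2)) OR (x1 IMPLIES NOT x2)   (eliminate IMPLIES)
≡ NOT (x1 AND (NOT x3 OR x2)) OR NOT x1 OR NOT x2   (eliminate IMPLIES)
≡ NOT x1 OR NOT (NOT x3 OR x2) OR NOT x1 OR NOT x2   (De Morgan)
≡ NOT x1 OR (NOT NOT x3 AND NOT x2) OR NOT x1 OR NOT x2   (De Morgan)
≡ NOT x1 OR (x3 AND NOT x2) OR NOT x1 OR NOT x2   (double negation)
≡ (NOT x1 OR x3 OR NOT x1 OR NOT x2) AND (NOT x1 OR NOT x2 OR NOT x1 OR NOT x2)   (distribute OR over AND)
≡ NOT x1 OR NOT x2   (simplify)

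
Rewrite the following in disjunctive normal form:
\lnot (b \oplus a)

(\lnot b \land \lnot a) \lor (a \land b)

\lnot (b \oplus a)
≡ \lnot ((b \land \lnot a) \lor (\lnot b \land a))   [expand \oplus]
≡ \lnot (b \land \lnot a) \land \lnot (\lnot b \land a)   [De Morgan]
≡ (\lnot b \lor \lnot \lnot a) \land \lnot (\lnot b \land a)   [De Morgan]
≡ (\lnot b \lor a) \land \lnot (\lnot b \land a)   [double negation]
≡ (\lnot b \lor a) \land (\lnot \lnot b \lor \lnot a)   [De Morgan]
≡ (\lnot b \lor a) \land (b \lor \lnot a)   [double negation]
≡ (\lnot b \land b) \lor (\lnot b \land \lnot a) \lor (a \land b) \lor (a \land \lnot a)   [distribute \land over \lor]
≡ (\lnot b \land \lnot a) \lor (a \land b)   [simplify]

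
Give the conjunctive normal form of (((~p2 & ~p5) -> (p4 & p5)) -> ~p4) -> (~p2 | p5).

(((~p2 & ~p5) -> (p4 & p5)) -> ~p4) -> (~p2 | p5)
= ~(((~p2 & ~p5) -> (p4 & p5)) -> ~p4) | ~p2 | p5   (eliminate ->)
= ~(~((~p2 & ~p5) -> (p4 & p5)) | ~p4) | ~p2 | p5   (eliminate ->)
= ~(~(~(~p2 & ~p5) | (p4 & p5)) | ~p4) | ~p2 | p5   (eliminate ->)
= (~~(~(~p2 & ~p5) | (p4 & p5)) & ~~p4) | ~p2 | p5   (De Morgan)
= ((~(~p2 & ~p5) | (p4 & p5)) & ~~p4) | ~p2 | p5   (double negation)
= ((~~p2 | ~~p5 | (p4 & p5)) & ~~p4) | ~p2 | p5   (De Morgan)
= ((p2 | ~~p5 | (p4 & p5)) & ~~p4) | ~p2 | p5   (double negation)
= ((p2 | p5 | (p4 & p5)) & ~~p4) | ~p2 | p5   (double negation)
= ((p2 | p5 | (p4 & p5)) & p4) | ~p2 | p5   (double negation)
= (p2 | p5 | p4 | ~p2 | p5) & (p2 | p5 | p5 | ~p2 | p5) & (p4 | ~p2 | p5)   (distribute | over &)
= p4 | ~p2 | p5   (simplify)

p4 | ~p2 | p5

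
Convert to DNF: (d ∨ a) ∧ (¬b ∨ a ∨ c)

(d ∨ a) ∧ (¬b ∨ a ∨ c)
≡ d ∧ ¬b ∨ d ∧ a ∨ d ∧ c ∨ a ∧ ¬b ∨ a ∧ a ∨ a ∧ c   — distribute ∧ over ∨
≡ d ∧ ¬b ∨ d ∧ c ∨ a   — simplify

d ∧ ¬b ∨ d ∧ c ∨ a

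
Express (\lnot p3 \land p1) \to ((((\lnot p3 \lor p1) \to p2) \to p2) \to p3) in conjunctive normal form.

(\lnot p3 \land p1) \to ((((\lnot p3 \lor p1) \to p2) \to p2) \to p3)
⇔ \lnot (\lnot p3 \land p1) \lor ((((\lnot p3 \lor p1) \to p2) \to p2) \to p3)   [eliminate \to]
⇔ \lnot (\lnot p3 \land p1) \lor \lnot (((\lnot p3 \lor p1) \to p2) \to p2) \lor p3   [eliminate \to]
⇔ \lnot (\lnot p3 \land p1) \lor \lnot (\lnot ((\lnot p3 \lor p1) \to p2) \lor p2) \lor p3   [eliminate \to]
⇔ \lnot (\lnot p3 \land p1) \lor \lnot (\lnot (\lnot (\lnot p3 \lor p1) \lor p2) \lor p2) \lor p3   [eliminate \to]
⇔ \lnot \lnot p3 \lor \lnot p1 \lor \lnot (\lnot (\lnot (\lnot p3 \lor p1) \lor p2) \lor p2) \lor p3   [De Morgan]
⇔ p3 \lor \lnot p1 \lor \lnot (\lnot (\lnot (\lnot p3 \lor p1) \lor p2) \lor p2) \lor p3   [double negation]
⇔ p3 \lor \lnot p1 \lor (\lnot \lnot (\lnot (\lnot p3 \lor p1) \lor p2) \land \lnot p2) \lor p3   [De Morgan]
⇔ p3 \lor \lnot p1 \lor ((\lnot (\lnot p3 \lor p1) \lor p2) \land \lnot p2) \lor p3   [double negation]
⇔ p3 \lor \lnot p1 \lor (((\lnot \lnot p3 \land \lnot p1) \lor p2) \land \lnot p2) \lor p3   [De Morgan]
⇔ p3 \lor \lnot p1 \lor (((p3 \land \lnot p1) \lor p2) \land \lnot p2) \lor p3   [double negation]
⇔ (p3 \lor \lnot p1 \lor p3 \lor p2 \lor p3) \land (p3 \lor \lnot p1 \lor \lnot p1 \lor p2 \lor p3) \land (p3 \lor \lnot p1 \lor \lnot p2 \lor p3)   [distribute \lor over \land]
⇔ (p3 \lor \lnot p1 \lor p2) \land (p3 \lor \lnot p1 \lor \lnot p2)   [simplify]

(p3 \lor \lnot p1 \lor p2) \land (p3 \lor \lnot p1 \lor \lnot p2)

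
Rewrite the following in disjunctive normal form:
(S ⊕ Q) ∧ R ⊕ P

(S ⊕ Q) ∧ R ⊕ P
≡ (S ⊕ Q) ∧ R ∧ ¬P ∨ ¬((S ⊕ Q) ∧ R) ∧ P   [expand ⊕]
≡ (S ∧ ¬Q ∨ ¬S ∧ Q) ∧ R ∧ ¬P ∨ ¬((S ⊕ Q) ∧ R) ∧ P   [expand ⊕]
≡ (S ∧ ¬Q ∨ ¬S ∧ Q) ∧ R ∧ ¬P ∨ ¬((S ∧ ¬Q ∨ ¬S ∧ Q) ∧ R) ∧ P   [expand ⊕]
≡ (S ∧ ¬Q ∨ ¬S ∧ Q) ∧ R ∧ ¬P ∨ (¬(S ∧ ¬Q ∨ ¬S ∧ Q) ∨ ¬R) ∧ P   [De Morgan]
≡ (S ∧ ¬Q ∨ ¬S ∧ Q) ∧ R ∧ ¬P ∨ (¬(S ∧ ¬Q) ∧ ¬(¬S ∧ Q) ∨ ¬R) ∧ P   [De Morgan]
≡ (S ∧ ¬Q ∨ ¬S ∧ Q) ∧ R ∧ ¬P ∨ ((¬S ∨ ¬¬Q) ∧ ¬(¬S ∧ Q) ∨ ¬R) ∧ P   [De Morgan]
≡ (S ∧ ¬Q ∨ ¬S ∧ Q) ∧ R ∧ ¬P ∨ ((¬S ∨ Q) ∧ ¬(¬S ∧ Q) ∨ ¬R) ∧ P   [double negation]
≡ (S ∧ ¬Q ∨ ¬S ∧ Q) ∧ R ∧ ¬P ∨ ((¬S ∨ Q) ∧ (¬¬S ∨ ¬Q) ∨ ¬R) ∧ P   [De Morgan]
≡ (S ∧ ¬Q ∨ ¬S ∧ Q) ∧ R ∧ ¬P ∨ ((¬S ∨ Q) ∧ (S ∨ ¬Q) ∨ ¬R) ∧ P   [double negation]
≡ S ∧ ¬Q ∧ R ∧ ¬P ∨ ¬S ∧ Q ∧ R ∧ ¬P ∨ ¬S ∧ S ∧ P ∨ ¬S ∧ ¬Q ∧ P ∨ Q ∧ S ∧ P ∨ Q ∧ ¬Q ∧ P ∨ ¬R ∧ P   [distribute ∧ over ∨]
≡ S ∧ ¬Q ∧ R ∧ ¬P ∨ ¬S ∧ Q ∧ R ∧ ¬P ∨ ¬S ∧ ¬Q ∧ P ∨ Q ∧ S ∧ P ∨ ¬R ∧ P   [simplify]

S ∧ ¬Q ∧ R ∧ ¬P ∨ ¬S ∧ Q ∧ R ∧ ¬P ∨ ¬S ∧ ¬Q ∧ P ∨ Q ∧ S ∧ P ∨ ¬R ∧ P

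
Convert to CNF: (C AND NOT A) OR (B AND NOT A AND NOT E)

(C OR B) AND (C OR NOT E) AND NOT A

(C AND NOT A) OR (B AND NOT A AND NOT E)
⇔ (C OR B) AND (C OR NOT A) AND (C OR NOT E) AND (NOT A OR B) AND (NOT A OR NOT A) AND (NOT A OR NOT E)
⇔ (C OR B) AND (C OR NOT E) AND NOT A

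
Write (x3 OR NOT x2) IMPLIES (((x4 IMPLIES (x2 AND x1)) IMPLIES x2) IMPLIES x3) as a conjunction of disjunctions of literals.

(x3 OR NOT x2) IMPLIES (((x4 IMPLIES (x2 AND x1)) IMPLIES x2) IMPLIES x3)
≡ NOT (x3 OR NOT x2) OR (((x4 IMPLIES (x2 AND x1)) IMPLIES x2) IMPLIES x3)   [eliminate IMPLIES]
≡ NOT (x3 OR NOT x2) OR NOT ((x4 IMPLIES (x2 AND x1)) IMPLIES x2) OR x3   [eliminate IMPLIES]
≡ NOT (x3 OR NOT x2) OR NOT (NOT (x4 IMPLIES (x2 AND x1)) OR x2) OR x3   [eliminate IMPLIES]
≡ NOT (x3 OR NOT x2) OR NOT (NOT (NOT x4 OR (x2 AND x1)) OR x2) OR x3   [eliminate IMPLIES]
≡ (NOT x3 AND NOT NOT x2) OR NOT (NOT (NOT x4 OR (x2 AND x1)) OR x2) OR x3   [De Morgan]
≡ (NOT x3 AND x2) OR NOT (NOT (NOT x4 OR (x2 AND x1)) OR x2) OR x3   [double negation]
≡ (NOT x3 AND x2) OR (NOT NOT (NOT x4 OR (x2 AND x1)) AND NOT x2) OR x3   [De Morgan]
≡ (NOT x3 AND x2) OR ((NOT x4 OR (x2 AND x1)) AND NOT x2) OR x3   [double negation]
≡ (NOT x3 OR NOT x4 OR x2 OR x3) AND (NOT x3 OR NOT x4 OR x1 OR x3) AND (NOT x3 OR NOT x2 OR x3) AND (x2 OR NOT x4 OR x2 OR x3) AND (x2 OR NOT x4 OR x1 OR x3) AND (x2 OR NOT x2 OR x3)   [distribute OR over AND]
≡ x2 OR NOT x4 OR x3   [simplify]

x2 OR NOT x4 OR x3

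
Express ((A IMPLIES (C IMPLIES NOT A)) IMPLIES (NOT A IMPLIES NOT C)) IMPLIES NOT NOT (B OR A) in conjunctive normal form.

((A IMPLIES (C IMPLIES NOT A)) IMPLIES (NOT A IMPLIES NOT C)) IMPLIES NOT NOT (B OR A)
= NOT ((A IMPLIES (C IMPLIES NOT A)) IMPLIES (NOT A IMPLIES NOT C)) OR NOT NOT (B OR A)   [eliminate IMPLIES]
= NOT (NOT (A IMPLIES (C IMPLIES NOT A)) OR (NOT A IMPLIES NOT C)) OR NOT NOT (B OR A)   [eliminate IMPLIES]
= NOT (NOT (NOT A OR (C IMPLIES NOT A)) OR (NOT A IMPLIES NOT C)) OR NOT NOT (B OR A)   [eliminate IMPLIES]
= NOT (NOT (NOT A OR NOT C OR NOT A) OR (NOT A IMPLIES NOT C)) OR NOT NOT (B OR A)   [eliminate IMPLIES]
= NOT (NOT (NOT A OR NOT C OR NOT A) OR NOT NOT A OR NOT C) OR NOT NOT (B OR A)   [eliminate IMPLIES]
= (NOT NOT (NOT A OR NOT C OR NOT A) AND NOT NOT NOT A AND NOT NOT C) OR NOT NOT (B OR A)   [De Morgan]
= ((NOT A OR NOT C OR NOT A) AND NOT NOT NOT A AND NOT NOT C) OR NOT NOT (B OR A)   [double negation]
= ((NOT A OR NOT C OR NOT A) AND NOT A AND NOT NOT C) OR NOT NOT (B OR A)   [double negation]
= ((NOT A OR NOT C OR NOT A) AND NOT A AND C) OR NOT NOT (B OR A)   [double negation]
= ((NOT A OR NOT C OR NOT A) AND NOT A AND C) OR B OR A   [double negation]
= (NOT A OR NOT C OR NOT A OR B OR A) AND (NOT A OR B OR A) AND (C OR B OR A)   [distribute OR over AND]
= C OR B OR A   [simplify]

C OR B OR A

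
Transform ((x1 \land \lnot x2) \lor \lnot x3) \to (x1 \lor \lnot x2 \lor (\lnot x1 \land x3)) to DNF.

(\lnot x1 \land x3) \lor (x2 \land x3) \lor x1 \lor \lnot x2

((x1 \land \lnot x2) \lor \lnot x3) \to (x1 \lor \lnot x2 \lor (\lnot x1 \land x3))
≡ \lnot ((x1 \land \lnot x2) \lor \lnot x3) \lor x1 \lor \lnot x2 \lor (\lnot x1 \land x3)   [eliminate \to]
≡ (\lnot (x1 \land \lnot x2) \land \lnot \lnot x3) \lor x1 \lor \lnot x2 \lor (\lnot x1 \land x3)   [De Morgan]
≡ ((\lnot x1 \lor \lnot \lnot x2) \land \lnot \lnot x3) \lor x1 \lor \lnot x2 \lor (\lnot x1 \land x3)   [De Morgan]
≡ ((\lnot x1 \lor x2) \land \lnot \lnot x3) \lor x1 \lor \lnot x2 \lor (\lnot x1 \land x3)   [double negation]
≡ ((\lnot x1 \lor x2) \land x3) \lor x1 \lor \lnot x2 \lor (\lnot x1 \land x3)   [double negation]
≡ (\lnot x1 \land x3) \lor (x2 \land x3) \lor x1 \lor \lnot x2 \lor (\lnot x1 \land x3)   [distribute \land over \lor]
≡ (\lnot x1 \land x3) \lor (x2 \land x3) \lor x1 \lor \lnot x2   [simplify]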